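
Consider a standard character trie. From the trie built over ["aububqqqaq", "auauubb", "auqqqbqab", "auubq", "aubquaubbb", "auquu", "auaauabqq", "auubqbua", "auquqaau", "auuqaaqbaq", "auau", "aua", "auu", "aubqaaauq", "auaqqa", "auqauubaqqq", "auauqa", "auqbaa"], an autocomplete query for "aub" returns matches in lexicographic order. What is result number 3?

aububqqqaq

Words with prefix "aub", in lexicographic order: "aubqaaauq", "aubquaubbb", "aububqqqaq"
Position 3: aububqqqaq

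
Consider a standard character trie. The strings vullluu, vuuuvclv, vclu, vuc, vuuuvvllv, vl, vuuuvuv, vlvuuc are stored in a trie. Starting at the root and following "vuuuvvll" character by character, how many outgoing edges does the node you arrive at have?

1

Follow the path "vuuuvvll" to its node, then look at its outgoing edges.
Distinct next characters after "vuuuvvll": v.
That node has 1 child edge.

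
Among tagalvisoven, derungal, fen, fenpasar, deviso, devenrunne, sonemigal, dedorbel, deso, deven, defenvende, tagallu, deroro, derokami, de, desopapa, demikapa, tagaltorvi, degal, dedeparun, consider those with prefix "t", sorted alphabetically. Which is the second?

Words with prefix "t", in lexicographic order: "tagallu", "tagaltorvi", "tagalvisoven"
Position 2: tagaltorvi

tagaltorvi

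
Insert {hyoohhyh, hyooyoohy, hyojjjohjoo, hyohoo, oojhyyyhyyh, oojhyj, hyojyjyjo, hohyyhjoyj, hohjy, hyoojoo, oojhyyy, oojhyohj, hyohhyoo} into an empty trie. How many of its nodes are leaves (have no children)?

A leaf is a node with no children — equivalently, the end of a word that is not a proper prefix of any other stored word.
Those words: "hohjy", "hohyyhjoyj", "hyohhyoo", "hyohoo", "hyojjjohjoo", "hyojyjyjo", "hyoohhyh", "hyoojoo", "hyooyoohy", "oojhyj", "oojhyohj", "oojhyyyhyyh"
Leaf count: 12

12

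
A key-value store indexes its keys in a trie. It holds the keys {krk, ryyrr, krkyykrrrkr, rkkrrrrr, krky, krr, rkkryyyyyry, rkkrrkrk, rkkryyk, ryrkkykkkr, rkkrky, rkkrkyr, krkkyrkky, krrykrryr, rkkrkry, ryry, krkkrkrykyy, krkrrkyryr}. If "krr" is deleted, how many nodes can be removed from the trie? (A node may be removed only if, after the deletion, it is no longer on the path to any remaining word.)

0

A node on "krr"'s path can go only if nothing else ends at it or branches off below it.
Every node on "krr" is still needed (e.g. by "krrykrryr"), so nothing is freed.
Nodes removed: 0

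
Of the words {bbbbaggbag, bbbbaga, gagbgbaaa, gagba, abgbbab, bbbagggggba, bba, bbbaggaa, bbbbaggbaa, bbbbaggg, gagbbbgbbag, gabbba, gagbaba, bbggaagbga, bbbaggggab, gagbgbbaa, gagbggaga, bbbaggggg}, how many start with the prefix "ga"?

Traverse to the node for "ga", then collect every word in that subtree.
Matches: "gabbba", "gagba", "gagbaba", "gagbbbgbbag", "gagbgbaaa", "gagbgbbaa", "gagbggaga"
Count: 7

7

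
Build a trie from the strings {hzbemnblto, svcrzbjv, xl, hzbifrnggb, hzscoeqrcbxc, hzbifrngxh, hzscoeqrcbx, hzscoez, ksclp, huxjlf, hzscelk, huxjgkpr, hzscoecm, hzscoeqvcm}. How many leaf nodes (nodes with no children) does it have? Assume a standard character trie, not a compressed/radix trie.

Leaves are exactly the stored words that no other stored word extends.
Those words: "huxjgkpr", "huxjlf", "hzbemnblto", "hzbifrnggb", "hzbifrngxh", "hzscelk", "hzscoecm", "hzscoeqrcbxc", "hzscoeqvcm", "hzscoez", "ksclp", "svcrzbjv", "xl"
Leaf count: 13

13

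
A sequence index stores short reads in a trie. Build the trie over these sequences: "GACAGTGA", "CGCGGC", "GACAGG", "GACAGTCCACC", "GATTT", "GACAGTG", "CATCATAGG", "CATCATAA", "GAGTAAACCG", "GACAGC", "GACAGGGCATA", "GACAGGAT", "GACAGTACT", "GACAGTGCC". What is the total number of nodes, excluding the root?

For each word, the new-node count is its length minus the longest prefix already in the trie:
  "GACAGTGA" → 8 new (G, A, C, A, G, T, G, A)
  "CGCGGC" → 6 new (C, G, C, G, G, C)
  "GACAGG" → prefix "GACAG" already present; 1 new (G)
  "GACAGTCCACC" → prefix "GACAGT" already present; 5 new (C, C, A, C, C)
  "GATTT" → prefix "GA" already present; 3 new (T, T, T)
  "GACAGTG" → prefix "GACAGTG" already present; 0 new (none)
  "CATCATAGG" → prefix "C" already present; 8 new (A, T, C, A, T, A, G, G)
  "CATCATAA" → prefix "CATCATA" already present; 1 new (A)
  "GAGTAAACCG" → prefix "GA" already present; 8 new (G, T, A, A, A, C, C, G)
  "GACAGC" → prefix "GACAG" already present; 1 new (C)
  "GACAGGGCATA" → prefix "GACAGG" already present; 5 new (G, C, A, T, A)
  "GACAGGAT" → prefix "GACAGG" already present; 2 new (A, T)
  "GACAGTACT" → prefix "GACAGT" already present; 3 new (A, C, T)
  "GACAGTGCC" → prefix "GACAGTG" already present; 2 new (C, C)
Total nodes = 8 + 6 + 1 + 5 + 3 + 0 + 8 + 1 + 8 + 1 + 5 + 2 + 3 + 2 = 53

53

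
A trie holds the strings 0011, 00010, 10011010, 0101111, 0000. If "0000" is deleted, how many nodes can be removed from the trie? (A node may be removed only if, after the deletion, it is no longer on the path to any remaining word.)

1

After clearing the end-marker at "0000", prune upward until reaching a node still needed by another word.
The suffix "0" (1 node) is used only by "0000"; the node for "000" still has the child "1", so pruning stops there.
Nodes removed: 1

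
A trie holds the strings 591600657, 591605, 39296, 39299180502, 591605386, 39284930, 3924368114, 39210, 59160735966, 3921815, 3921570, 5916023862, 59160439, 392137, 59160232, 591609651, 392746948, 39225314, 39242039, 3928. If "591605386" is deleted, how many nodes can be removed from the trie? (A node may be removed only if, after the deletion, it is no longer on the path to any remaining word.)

3

A node on "591605386"'s path can go only if nothing else ends at it or branches off below it.
The suffix "386" (3 nodes) is used only by "591605386"; "591605" is itself a stored word, so pruning stops there.
Nodes removed: 3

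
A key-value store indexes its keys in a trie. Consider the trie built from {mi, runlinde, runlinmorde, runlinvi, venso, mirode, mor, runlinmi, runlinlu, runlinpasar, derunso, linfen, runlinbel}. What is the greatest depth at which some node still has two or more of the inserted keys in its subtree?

The deepest shared node is where two words last agree before diverging.
e.g. "runlinmi" and "runlinmorde" share the prefix "runlinm" of length 7; no pair shares a longer one.
Longest shared-prefix length: 7

7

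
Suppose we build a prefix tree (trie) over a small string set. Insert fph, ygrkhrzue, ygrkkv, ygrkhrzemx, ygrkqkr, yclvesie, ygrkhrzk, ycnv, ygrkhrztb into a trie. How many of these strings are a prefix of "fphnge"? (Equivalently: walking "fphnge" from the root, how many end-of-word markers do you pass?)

1

Check each prefix of "fphnge" against the stored set — each match is an end-marker on the path.
Prefixes of the query that are stored words: "fph"
Count: 1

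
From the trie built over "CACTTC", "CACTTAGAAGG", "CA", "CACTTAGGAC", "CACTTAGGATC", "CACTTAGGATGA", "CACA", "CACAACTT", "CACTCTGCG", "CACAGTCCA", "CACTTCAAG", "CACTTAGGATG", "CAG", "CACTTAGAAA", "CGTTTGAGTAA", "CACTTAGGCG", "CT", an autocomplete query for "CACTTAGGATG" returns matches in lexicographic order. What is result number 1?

Words with prefix "CACTTAGGATG", in lexicographic order: "CACTTAGGATG", "CACTTAGGATGA"
Position 1: CACTTAGGATG

CACTTAGGATG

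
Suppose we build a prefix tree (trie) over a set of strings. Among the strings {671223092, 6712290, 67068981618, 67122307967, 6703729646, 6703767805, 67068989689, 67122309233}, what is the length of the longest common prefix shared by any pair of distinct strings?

9

Equivalently: take the maximum, over all pairs, of their longest common prefix length.
e.g. "671223092" and "67122309233" share the prefix "671223092" of length 9; no pair shares a longer one.
Longest shared-prefix length: 9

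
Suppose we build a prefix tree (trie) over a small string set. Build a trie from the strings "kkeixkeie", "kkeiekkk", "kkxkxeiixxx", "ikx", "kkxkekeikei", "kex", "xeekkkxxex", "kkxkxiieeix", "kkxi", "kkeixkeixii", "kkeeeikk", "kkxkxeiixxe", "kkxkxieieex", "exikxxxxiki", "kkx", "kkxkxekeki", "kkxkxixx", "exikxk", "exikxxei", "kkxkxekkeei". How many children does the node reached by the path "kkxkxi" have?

Follow the path "kkxkxi" to its node, then look at its outgoing edges.
Distinct next characters after "kkxkxi": e, i, x.
That node has 3 child edges.

3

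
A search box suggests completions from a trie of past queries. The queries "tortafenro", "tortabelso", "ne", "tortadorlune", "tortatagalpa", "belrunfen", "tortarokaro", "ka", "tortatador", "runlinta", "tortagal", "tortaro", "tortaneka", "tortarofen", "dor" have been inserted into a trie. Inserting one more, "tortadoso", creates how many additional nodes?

2

The longest prefix of "tortadoso" already in the trie is "tortado" (length 7).
New nodes needed: |"tortadoso"| − 7 = 9 − 7 = 2.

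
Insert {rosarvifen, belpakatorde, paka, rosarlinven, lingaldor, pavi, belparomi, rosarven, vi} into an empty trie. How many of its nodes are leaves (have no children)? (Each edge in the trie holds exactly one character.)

Leaves are exactly the stored words that no other stored word extends.
Those words: "belpakatorde", "belparomi", "lingaldor", "paka", "pavi", "rosarlinven", "rosarven", "rosarvifen", "vi"
Leaf count: 9

9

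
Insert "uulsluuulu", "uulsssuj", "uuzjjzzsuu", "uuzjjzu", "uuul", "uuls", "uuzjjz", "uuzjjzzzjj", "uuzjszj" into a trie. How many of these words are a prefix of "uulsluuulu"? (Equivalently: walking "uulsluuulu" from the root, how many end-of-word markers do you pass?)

Check each prefix of "uulsluuulu" against the stored set — each match is an end-marker on the path.
Prefixes of the query that are stored words: "uuls", "uulsluuulu"
Count: 2

2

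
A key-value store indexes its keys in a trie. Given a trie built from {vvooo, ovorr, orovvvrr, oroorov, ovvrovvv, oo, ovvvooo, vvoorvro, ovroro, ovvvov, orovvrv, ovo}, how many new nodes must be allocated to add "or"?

Every character of "or" already lies on an existing path (it is a prefix of some stored word).
No new nodes are needed: 0.

0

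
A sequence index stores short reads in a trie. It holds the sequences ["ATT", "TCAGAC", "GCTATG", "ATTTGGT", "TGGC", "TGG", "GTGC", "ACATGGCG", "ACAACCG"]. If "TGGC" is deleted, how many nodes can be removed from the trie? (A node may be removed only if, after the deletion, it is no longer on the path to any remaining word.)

Walk "TGGC" from the leaf back toward the root, removing each node that no remaining word uses.
The suffix "C" (1 node) is used only by "TGGC"; "TGG" is itself a stored word, so pruning stops there.
Nodes removed: 1

1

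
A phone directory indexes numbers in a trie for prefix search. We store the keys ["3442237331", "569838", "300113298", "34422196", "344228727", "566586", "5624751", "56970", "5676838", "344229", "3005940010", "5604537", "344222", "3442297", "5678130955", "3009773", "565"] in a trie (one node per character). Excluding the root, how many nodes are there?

74

Count nodes per top-level branch (shared prefixes stored once):
  '3'-branch (300113298, 3005940010, 3009773, 34422196, 344222, 3442237331, 344228727, 344229, 3442297): 39 nodes
  '5'-branch (5604537, 5624751, 565, 566586, 5676838, 5678130955, 56970, 569838): 35 nodes
Sum: 74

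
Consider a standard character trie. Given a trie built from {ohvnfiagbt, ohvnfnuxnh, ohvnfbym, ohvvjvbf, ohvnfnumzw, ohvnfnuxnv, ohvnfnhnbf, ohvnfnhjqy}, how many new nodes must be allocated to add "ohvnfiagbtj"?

Walking "ohvnfiagbtj" from the root, the first 10 characters ("ohvnfiagbt") follow existing edges; "j" is the first miss.
Each of the 1 remaining characters creates one node.

1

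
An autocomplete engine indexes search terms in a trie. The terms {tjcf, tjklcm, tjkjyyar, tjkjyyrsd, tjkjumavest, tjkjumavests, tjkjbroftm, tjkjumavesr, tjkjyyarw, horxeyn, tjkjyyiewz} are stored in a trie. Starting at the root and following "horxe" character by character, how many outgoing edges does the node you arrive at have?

1

Follow the path "horxe" to its node, then look at its outgoing edges.
Characters that immediately follow "horxe" among the stored strings: {y}.
That node has 1 child edge.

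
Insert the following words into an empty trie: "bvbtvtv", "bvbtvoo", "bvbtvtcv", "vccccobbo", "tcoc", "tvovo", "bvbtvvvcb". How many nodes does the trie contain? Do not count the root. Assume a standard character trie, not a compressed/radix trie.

32

Count nodes per top-level branch (shared prefixes stored once):
  'b'-branch (bvbtvoo, bvbtvtcv, bvbtvtv, bvbtvvvcb): 15 nodes
  't'-branch (tcoc, tvovo): 8 nodes
  'v'-branch (vccccobbo): 9 nodes
Sum: 32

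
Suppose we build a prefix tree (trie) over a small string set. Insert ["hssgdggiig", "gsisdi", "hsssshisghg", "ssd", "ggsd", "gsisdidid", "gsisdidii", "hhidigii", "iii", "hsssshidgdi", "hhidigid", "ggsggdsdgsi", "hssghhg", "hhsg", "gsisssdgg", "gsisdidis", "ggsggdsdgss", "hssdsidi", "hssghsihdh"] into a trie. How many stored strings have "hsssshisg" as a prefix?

1

Filter for entries beginning with "hsssshisg":
Words under "hsssshisg": hsssshisghg
Count: 1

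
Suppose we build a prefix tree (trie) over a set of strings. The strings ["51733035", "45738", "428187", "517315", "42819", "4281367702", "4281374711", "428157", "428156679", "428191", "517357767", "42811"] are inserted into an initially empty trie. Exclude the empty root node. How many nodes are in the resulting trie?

45

Count nodes per top-level branch (shared prefixes stored once):
  '4'-branch (42811, 4281367702, 4281374711, 428156679, 428157, 428187, 42819, 428191, 45738): 30 nodes
  '5'-branch (517315, 51733035, 517357767): 15 nodes
Sum: 45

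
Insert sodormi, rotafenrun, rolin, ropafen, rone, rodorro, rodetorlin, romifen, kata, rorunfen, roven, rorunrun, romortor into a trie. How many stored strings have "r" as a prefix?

11

Filter for entries beginning with "r":
Words under "r": rodetorlin, rodorro, rolin, romifen, romortor, rone, ropafen, rorunfen, rorunrun, rotafenrun, roven
Count: 11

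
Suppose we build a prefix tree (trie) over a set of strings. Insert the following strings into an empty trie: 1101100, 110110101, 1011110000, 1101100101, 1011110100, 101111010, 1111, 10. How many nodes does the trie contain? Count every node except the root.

27

For each word, the new-node count is its length minus the longest prefix already in the trie:
  "1101100" → 7 new (1, 1, 0, 1, 1, 0, 0)
  "110110101" → prefix "110110" already present; 3 new (1, 0, 1)
  "1011110000" → prefix "1" already present; 9 new (0, 1, 1, 1, 1, 0, 0, 0, 0)
  "1101100101" → prefix "1101100" already present; 3 new (1, 0, 1)
  "1011110100" → prefix "1011110" already present; 3 new (1, 0, 0)
  "101111010" → prefix "101111010" already present; 0 new (none)
  "1111" → prefix "11" already present; 2 new (1, 1)
  "10" → prefix "10" already present; 0 new (none)
Total nodes = 7 + 3 + 9 + 3 + 3 + 0 + 2 + 0 = 27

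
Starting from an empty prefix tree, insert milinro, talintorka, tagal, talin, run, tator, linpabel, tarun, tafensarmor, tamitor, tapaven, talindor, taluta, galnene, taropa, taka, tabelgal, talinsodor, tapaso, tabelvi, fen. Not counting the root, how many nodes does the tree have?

Insert word by word; a character creates a node only if that edge doesn't already exist:
  "milinro" → 7 new (m, i, l, i, n, r, o)
  "talintorka" → 10 new (t, a, l, i, n, t, o, r, k, a)
  "tagal" → prefix "ta" already present; 3 new (g, a, l)
  "talin" → prefix "talin" already present; 0 new (none)
  "run" → 3 new (r, u, n)
  "tator" → prefix "ta" already present; 3 new (t, o, r)
  "linpabel" → 8 new (l, i, n, p, a, b, e, l)
  "tarun" → prefix "ta" already present; 3 new (r, u, n)
  "tafensarmor" → prefix "ta" already present; 9 new (f, e, n, s, a, r, m, o, r)
  "tamitor" → prefix "ta" already present; 5 new (m, i, t, o, r)
  "tapaven" → prefix "ta" already present; 5 new (p, a, v, e, n)
  "talindor" → prefix "talin" already present; 3 new (d, o, r)
  "taluta" → prefix "tal" already present; 3 new (u, t, a)
  "galnene" → 7 new (g, a, l, n, e, n, e)
  "taropa" → prefix "tar" already present; 3 new (o, p, a)
  "taka" → prefix "ta" already present; 2 new (k, a)
  "tabelgal" → prefix "ta" already present; 6 new (b, e, l, g, a, l)
  "talinsodor" → prefix "talin" already present; 5 new (s, o, d, o, r)
  "tapaso" → prefix "tapa" already present; 2 new (s, o)
  "tabelvi" → prefix "tabel" already present; 2 new (v, i)
  "fen" → 3 new (f, e, n)
Total nodes = 7 + 10 + 3 + 0 + 3 + 3 + 8 + 3 + 9 + 5 + 5 + 3 + 3 + 7 + 3 + 2 + 6 + 5 + 2 + 2 + 3 = 92

92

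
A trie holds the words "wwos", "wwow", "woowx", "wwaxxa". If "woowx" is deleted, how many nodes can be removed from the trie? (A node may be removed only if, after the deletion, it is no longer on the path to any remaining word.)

4

Walk "woowx" from the leaf back toward the root, removing each node that no remaining word uses.
The suffix "oowx" (4 nodes) is used only by "woowx"; the node for "w" still has the child "w", so pruning stops there.
Nodes removed: 4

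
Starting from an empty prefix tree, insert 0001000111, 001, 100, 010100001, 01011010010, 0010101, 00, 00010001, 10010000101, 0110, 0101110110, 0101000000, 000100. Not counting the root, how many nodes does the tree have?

Count nodes per top-level branch (shared prefixes stored once):
  '0'-branch (00, 000100, 00010001, 0001000111, 001, 0010101, 0101000000, 010100001, 01011010010, 0101110110, 0110): 39 nodes
  '1'-branch (100, 10010000101): 11 nodes
Sum: 50

50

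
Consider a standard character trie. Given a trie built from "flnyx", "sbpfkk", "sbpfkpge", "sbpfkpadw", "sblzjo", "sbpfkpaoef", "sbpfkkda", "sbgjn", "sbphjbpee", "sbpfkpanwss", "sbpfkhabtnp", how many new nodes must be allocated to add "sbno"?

"sb" is already a path in the trie; the remaining "no" must be added.
New nodes needed: |"sbno"| − 2 = 4 − 2 = 2.

2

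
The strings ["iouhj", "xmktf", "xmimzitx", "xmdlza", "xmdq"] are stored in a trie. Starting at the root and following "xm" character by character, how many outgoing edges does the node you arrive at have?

Walk "xm" from the root, arriving at one node.
Characters that immediately follow "xm" among the stored strings: {d, i, k}.
That node has 3 child edges.

3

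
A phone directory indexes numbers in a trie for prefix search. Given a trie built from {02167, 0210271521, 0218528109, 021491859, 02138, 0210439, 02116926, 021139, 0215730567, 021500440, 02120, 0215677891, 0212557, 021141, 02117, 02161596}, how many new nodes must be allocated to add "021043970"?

2

"0210439" is already a path in the trie; the remaining "70" must be added.
New nodes needed: |"021043970"| − 7 = 9 − 7 = 2.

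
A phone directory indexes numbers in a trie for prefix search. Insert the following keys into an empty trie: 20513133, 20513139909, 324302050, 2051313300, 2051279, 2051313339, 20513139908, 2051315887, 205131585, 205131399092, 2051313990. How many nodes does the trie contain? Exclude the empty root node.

Trie structure (* marks end of a word):
(root)
├─ 2
│  └─ 0
│     └─ 5
│        └─ 1
│           ├─ 2
│           │  └─ 7
│           │     └─ 9 *
│           └─ 3
│              └─ 1
│                 ├─ 3
│                 │  ├─ 3 *
│                 │  │  ├─ 0
│                 │  │  │  └─ 0 *
│                 │  │  └─ 3
│                 │  │     └─ 9 *
│                 │  └─ 9
│                 │     └─ 9
│                 │        └─ 0 *
│                 │           ├─ 8 *
│                 │           └─ 9 *
│                 │              └─ 2 *
│                 └─ 5
│                    └─ 8
│                       ├─ 5 *
│                       └─ 8
│                          └─ 7 *
└─ 3
   └─ 2
      └─ 4
         └─ 3
            └─ 0
               └─ 2
                  └─ 0
                     └─ 5
                        └─ 0 *
Counting every labelled node above: 35.

35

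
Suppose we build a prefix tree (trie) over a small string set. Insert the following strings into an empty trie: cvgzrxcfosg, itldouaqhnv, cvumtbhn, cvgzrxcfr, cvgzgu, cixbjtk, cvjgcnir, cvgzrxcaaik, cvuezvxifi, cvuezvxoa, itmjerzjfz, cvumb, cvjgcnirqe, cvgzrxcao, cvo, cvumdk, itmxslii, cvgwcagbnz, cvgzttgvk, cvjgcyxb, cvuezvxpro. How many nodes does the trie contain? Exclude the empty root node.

Insert word by word; a character creates a node only if that edge doesn't already exist:
  "cvgzrxcfosg" → 11 new (c, v, g, z, r, x, c, f, o, s, g)
  "itldouaqhnv" → 11 new (i, t, l, d, o, u, a, q, h, n, v)
  "cvumtbhn" → prefix "cv" already present; 6 new (u, m, t, b, h, n)
  "cvgzrxcfr" → prefix "cvgzrxcf" already present; 1 new (r)
  "cvgzgu" → prefix "cvgz" already present; 2 new (g, u)
  "cixbjtk" → prefix "c" already present; 6 new (i, x, b, j, t, k)
  "cvjgcnir" → prefix "cv" already present; 6 new (j, g, c, n, i, r)
  "cvgzrxcaaik" → prefix "cvgzrxc" already present; 4 new (a, a, i, k)
  "cvuezvxifi" → prefix "cvu" already present; 7 new (e, z, v, x, i, f, i)
  "cvuezvxoa" → prefix "cvuezvx" already present; 2 new (o, a)
  "itmjerzjfz" → prefix "it" already present; 8 new (m, j, e, r, z, j, f, z)
  "cvumb" → prefix "cvum" already present; 1 new (b)
  "cvjgcnirqe" → prefix "cvjgcnir" already present; 2 new (q, e)
  "cvgzrxcao" → prefix "cvgzrxca" already present; 1 new (o)
  "cvo" → prefix "cv" already present; 1 new (o)
  "cvumdk" → prefix "cvum" already present; 2 new (d, k)
  "itmxslii" → prefix "itm" already present; 5 new (x, s, l, i, i)
  "cvgwcagbnz" → prefix "cvg" already present; 7 new (w, c, a, g, b, n, z)
  "cvgzttgvk" → prefix "cvgz" already present; 5 new (t, t, g, v, k)
  "cvjgcyxb" → prefix "cvjgc" already present; 3 new (y, x, b)
  "cvuezvxpro" → prefix "cvuezvx" already present; 3 new (p, r, o)
Total nodes = 11 + 11 + 6 + 1 + 2 + 6 + 6 + 4 + 7 + 2 + 8 + 1 + 2 + 1 + 1 + 2 + 5 + 7 + 5 + 3 + 3 = 94

94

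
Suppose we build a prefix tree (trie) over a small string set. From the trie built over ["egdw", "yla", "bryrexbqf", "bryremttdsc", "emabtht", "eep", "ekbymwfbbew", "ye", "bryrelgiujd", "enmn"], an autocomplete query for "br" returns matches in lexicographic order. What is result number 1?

Filter for "br…" and sort: "bryrelgiujd", "bryremttdsc", "bryrexbqf"
Position 1: bryrelgiujd

bryrelgiujd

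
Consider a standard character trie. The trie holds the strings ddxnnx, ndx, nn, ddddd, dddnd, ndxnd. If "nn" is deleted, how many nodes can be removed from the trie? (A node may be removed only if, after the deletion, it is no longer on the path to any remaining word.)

1

After clearing the end-marker at "nn", prune upward until reaching a node still needed by another word.
The suffix "n" (1 node) is used only by "nn"; the node for "n" still has the child "d", so pruning stops there.
Nodes removed: 1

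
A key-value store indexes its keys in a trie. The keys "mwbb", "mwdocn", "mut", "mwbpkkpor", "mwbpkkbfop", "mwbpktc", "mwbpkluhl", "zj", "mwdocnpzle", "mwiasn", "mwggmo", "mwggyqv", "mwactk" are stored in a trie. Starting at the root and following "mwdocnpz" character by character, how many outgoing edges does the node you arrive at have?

Follow the path "mwdocnpz" to its node, then look at its outgoing edges.
Distinct next characters after "mwdocnpz": l.
That node has 1 child edge.

1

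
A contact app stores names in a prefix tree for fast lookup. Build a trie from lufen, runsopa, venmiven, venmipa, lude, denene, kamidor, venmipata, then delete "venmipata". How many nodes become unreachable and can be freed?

2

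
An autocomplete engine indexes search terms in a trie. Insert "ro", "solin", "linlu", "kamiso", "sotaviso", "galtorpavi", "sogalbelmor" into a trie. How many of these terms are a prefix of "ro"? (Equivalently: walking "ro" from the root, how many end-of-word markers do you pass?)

Check each prefix of "ro" against the stored set — each match is an end-marker on the path.
Prefixes of the query that are stored words: "ro"
Count: 1

1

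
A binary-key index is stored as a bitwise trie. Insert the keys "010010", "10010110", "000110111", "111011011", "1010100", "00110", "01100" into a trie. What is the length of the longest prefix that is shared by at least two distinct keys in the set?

2

Equivalently: take the maximum, over all pairs, of their longest common prefix length.
e.g. "000110111" and "00110" share the prefix "00" of length 2; no pair shares a longer one.
Longest shared-prefix length: 2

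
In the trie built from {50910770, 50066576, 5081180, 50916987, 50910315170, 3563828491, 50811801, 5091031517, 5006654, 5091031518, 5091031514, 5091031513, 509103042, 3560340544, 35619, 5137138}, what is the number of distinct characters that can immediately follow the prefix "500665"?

Follow the path "500665" to its node, then look at its outgoing edges.
Characters that immediately follow "500665" among the stored strings: {4, 7}.
That node has 2 child edges.

2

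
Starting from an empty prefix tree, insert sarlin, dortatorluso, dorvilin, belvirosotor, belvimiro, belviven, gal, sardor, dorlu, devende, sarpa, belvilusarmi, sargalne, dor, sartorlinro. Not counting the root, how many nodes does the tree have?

78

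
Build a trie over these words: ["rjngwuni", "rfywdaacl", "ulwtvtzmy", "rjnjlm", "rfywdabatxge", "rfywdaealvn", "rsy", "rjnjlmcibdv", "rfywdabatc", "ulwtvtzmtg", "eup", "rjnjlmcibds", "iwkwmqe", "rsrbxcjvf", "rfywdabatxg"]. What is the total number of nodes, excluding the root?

For each word, the new-node count is its length minus the longest prefix already in the trie:
  "rjngwuni" → 8 new (r, j, n, g, w, u, n, i)
  "rfywdaacl" → prefix "r" already present; 8 new (f, y, w, d, a, a, c, l)
  "ulwtvtzmy" → 9 new (u, l, w, t, v, t, z, m, y)
  "rjnjlm" → prefix "rjn" already present; 3 new (j, l, m)
  "rfywdabatxge" → prefix "rfywda" already present; 6 new (b, a, t, x, g, e)
  "rfywdaealvn" → prefix "rfywda" already present; 5 new (e, a, l, v, n)
  "rsy" → prefix "r" already present; 2 new (s, y)
  "rjnjlmcibdv" → prefix "rjnjlm" already present; 5 new (c, i, b, d, v)
  "rfywdabatc" → prefix "rfywdabat" already present; 1 new (c)
  "ulwtvtzmtg" → prefix "ulwtvtzm" already present; 2 new (t, g)
  "eup" → 3 new (e, u, p)
  "rjnjlmcibds" → prefix "rjnjlmcibd" already present; 1 new (s)
  "iwkwmqe" → 7 new (i, w, k, w, m, q, e)
  "rsrbxcjvf" → prefix "rs" already present; 7 new (r, b, x, c, j, v, f)
  "rfywdabatxg" → prefix "rfywdabatxg" already present; 0 new (none)
Total nodes = 8 + 8 + 9 + 3 + 6 + 5 + 2 + 5 + 1 + 2 + 3 + 1 + 7 + 7 + 0 = 67

67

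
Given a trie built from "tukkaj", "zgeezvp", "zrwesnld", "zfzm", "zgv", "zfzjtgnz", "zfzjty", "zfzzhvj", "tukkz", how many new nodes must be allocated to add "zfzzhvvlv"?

3

The longest prefix of "zfzzhvvlv" already in the trie is "zfzzhv" (length 6).
Each of the 3 remaining characters creates one node.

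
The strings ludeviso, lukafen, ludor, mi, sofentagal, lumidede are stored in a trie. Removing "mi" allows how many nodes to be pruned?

2

Walk "mi" from the leaf back toward the root, removing each node that no remaining word uses.
No other word shares any prefix with "mi", so all 2 of its nodes go.
Nodes removed: 2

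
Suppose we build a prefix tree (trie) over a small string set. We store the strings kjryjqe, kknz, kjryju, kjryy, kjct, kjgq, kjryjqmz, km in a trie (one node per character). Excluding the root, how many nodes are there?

19

Trace insertions, counting only characters that open a new branch:
  "kjryjqe" → 7 new (k, j, r, y, j, q, e)
  "kknz" → prefix "k" already present; 3 new (k, n, z)
  "kjryju" → prefix "kjryj" already present; 1 new (u)
  "kjryy" → prefix "kjry" already present; 1 new (y)
  "kjct" → prefix "kj" already present; 2 new (c, t)
  "kjgq" → prefix "kj" already present; 2 new (g, q)
  "kjryjqmz" → prefix "kjryjq" already present; 2 new (m, z)
  "km" → prefix "k" already present; 1 new (m)
Total nodes = 7 + 3 + 1 + 1 + 2 + 2 + 2 + 1 = 19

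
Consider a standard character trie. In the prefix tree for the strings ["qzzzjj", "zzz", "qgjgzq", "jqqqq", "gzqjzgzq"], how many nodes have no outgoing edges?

5

Leaves are exactly the stored words that no other stored word extends.
Those words: "gzqjzgzq", "jqqqq", "qgjgzq", "qzzzjj", "zzz"
Leaf count: 5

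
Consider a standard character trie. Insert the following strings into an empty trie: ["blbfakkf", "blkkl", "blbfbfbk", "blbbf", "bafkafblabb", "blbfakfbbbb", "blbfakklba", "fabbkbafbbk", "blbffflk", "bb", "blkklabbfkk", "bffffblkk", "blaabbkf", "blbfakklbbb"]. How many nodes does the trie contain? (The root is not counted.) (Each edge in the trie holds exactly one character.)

Trace insertions, counting only characters that open a new branch:
  "blbfakkf" → 8 new (b, l, b, f, a, k, k, f)
  "blkkl" → prefix "bl" already present; 3 new (k, k, l)
  "blbfbfbk" → prefix "blbf" already present; 4 new (b, f, b, k)
  "blbbf" → prefix "blb" already present; 2 new (b, f)
  "bafkafblabb" → prefix "b" already present; 10 new (a, f, k, a, f, b, l, a, b, b)
  "blbfakfbbbb" → prefix "blbfak" already present; 5 new (f, b, b, b, b)
  "blbfakklba" → prefix "blbfakk" already present; 3 new (l, b, a)
  "fabbkbafbbk" → 11 new (f, a, b, b, k, b, a, f, b, b, k)
  "blbffflk" → prefix "blbf" already present; 4 new (f, f, l, k)
  "bb" → prefix "b" already present; 1 new (b)
  "blkklabbfkk" → prefix "blkkl" already present; 6 new (a, b, b, f, k, k)
  "bffffblkk" → prefix "b" already present; 8 new (f, f, f, f, b, l, k, k)
  "blaabbkf" → prefix "bl" already present; 6 new (a, a, b, b, k, f)
  "blbfakklbbb" → prefix "blbfakklb" already present; 2 new (b, b)
Total nodes = 8 + 3 + 4 + 2 + 10 + 5 + 3 + 11 + 4 + 1 + 6 + 8 + 6 + 2 = 73

73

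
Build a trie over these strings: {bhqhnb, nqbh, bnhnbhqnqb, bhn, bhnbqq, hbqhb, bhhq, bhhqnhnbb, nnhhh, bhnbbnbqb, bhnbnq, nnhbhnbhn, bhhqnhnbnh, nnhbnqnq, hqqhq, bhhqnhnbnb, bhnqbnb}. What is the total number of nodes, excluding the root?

67

Count nodes per top-level branch (shared prefixes stored once):
  'b'-branch (bhhq, bhhqnhnbb, bhhqnhnbnb, bhhqnhnbnh, bhn, bhnbbnbqb, bhnbnq, bhnbqq, bhnqbnb, bhqhnb, bnhnbhqnqb): 40 nodes
  'h'-branch (hbqhb, hqqhq): 9 nodes
  'n'-branch (nnhbhnbhn, nnhbnqnq, nnhhh, nqbh): 18 nodes
Sum: 67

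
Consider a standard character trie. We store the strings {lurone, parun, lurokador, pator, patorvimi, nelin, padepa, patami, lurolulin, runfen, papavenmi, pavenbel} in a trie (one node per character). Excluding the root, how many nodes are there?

59

Count nodes per top-level branch (shared prefixes stored once):
  'l'-branch (lurokador, lurolulin, lurone): 16 nodes
  'n'-branch (nelin): 5 nodes
  'p'-branch (padepa, papavenmi, parun, patami, pator, patorvimi, pavenbel): 32 nodes
  'r'-branch (runfen): 6 nodes
Sum: 59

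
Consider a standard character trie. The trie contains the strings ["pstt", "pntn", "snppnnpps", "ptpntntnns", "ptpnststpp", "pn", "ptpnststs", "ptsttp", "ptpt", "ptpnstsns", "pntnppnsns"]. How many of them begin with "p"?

10

Traverse to the node for "p", then collect every word in that subtree.
Matches: "pn", "pntn", "pntnppnsns", "pstt", "ptpnstsns", "ptpnststpp", "ptpnststs", "ptpntntnns", "ptpt", "ptsttp"
Count: 10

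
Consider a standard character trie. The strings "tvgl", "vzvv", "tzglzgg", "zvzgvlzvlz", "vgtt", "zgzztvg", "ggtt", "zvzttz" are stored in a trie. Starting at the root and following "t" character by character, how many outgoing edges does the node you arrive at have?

2

Walk "t" from the root, arriving at one node.
Distinct next characters after "t": v, z.
That node has 2 child edges.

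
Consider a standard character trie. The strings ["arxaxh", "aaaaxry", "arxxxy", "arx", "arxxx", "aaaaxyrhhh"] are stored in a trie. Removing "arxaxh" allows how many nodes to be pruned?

Walk "arxaxh" from the leaf back toward the root, removing each node that no remaining word uses.
The suffix "axh" (3 nodes) is used only by "arxaxh"; the node for "arx" still has the child "x", so pruning stops there.
Nodes removed: 3

3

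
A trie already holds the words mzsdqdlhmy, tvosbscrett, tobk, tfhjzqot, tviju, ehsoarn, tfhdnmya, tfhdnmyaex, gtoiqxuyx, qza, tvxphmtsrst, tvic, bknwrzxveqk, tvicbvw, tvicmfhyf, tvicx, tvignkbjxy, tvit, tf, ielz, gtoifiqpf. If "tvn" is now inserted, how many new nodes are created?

"tv" is already a path in the trie; the remaining "n" must be added.
Each of the 1 remaining characters creates one node.

1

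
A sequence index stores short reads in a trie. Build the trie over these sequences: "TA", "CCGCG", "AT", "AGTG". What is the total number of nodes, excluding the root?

Trie structure (* marks end of a word):
(root)
├─ A
│  ├─ G
│  │  └─ T
│  │     └─ G *
│  └─ T *
├─ C
│  └─ C
│     └─ G
│        └─ C
│           └─ G *
└─ T
   └─ A *
Counting every labelled node above: 12.

12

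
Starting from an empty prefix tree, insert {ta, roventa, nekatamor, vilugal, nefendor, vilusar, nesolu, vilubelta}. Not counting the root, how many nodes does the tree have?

Count nodes per top-level branch (shared prefixes stored once):
  'n'-branch (nefendor, nekatamor, nesolu): 19 nodes
  'r'-branch (roventa): 7 nodes
  't'-branch (ta): 2 nodes
  'v'-branch (vilubelta, vilugal, vilusar): 15 nodes
Sum: 43

43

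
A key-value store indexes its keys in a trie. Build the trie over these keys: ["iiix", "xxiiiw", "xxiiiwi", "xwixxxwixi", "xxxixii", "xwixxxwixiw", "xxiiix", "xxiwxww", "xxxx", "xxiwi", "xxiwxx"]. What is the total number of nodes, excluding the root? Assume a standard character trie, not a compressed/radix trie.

34

Count nodes per top-level branch (shared prefixes stored once):
  'i'-branch (iiix): 4 nodes
  'x'-branch (xwixxxwixi, xwixxxwixiw, xxiiiw, xxiiiwi, xxiiix, xxiwi, xxiwxww, xxiwxx, xxxixii, xxxx): 30 nodes
Sum: 34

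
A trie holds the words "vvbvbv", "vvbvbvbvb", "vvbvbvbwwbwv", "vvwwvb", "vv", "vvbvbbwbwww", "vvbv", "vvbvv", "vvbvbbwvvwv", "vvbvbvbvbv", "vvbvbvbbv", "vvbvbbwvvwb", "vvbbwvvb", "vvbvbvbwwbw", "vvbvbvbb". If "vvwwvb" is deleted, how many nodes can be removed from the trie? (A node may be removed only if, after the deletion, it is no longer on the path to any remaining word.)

Walk "vvwwvb" from the leaf back toward the root, removing each node that no remaining word uses.
The suffix "wwvb" (4 nodes) is used only by "vvwwvb"; the node for "vv" still has the child "b", so pruning stops there.
Nodes removed: 4

4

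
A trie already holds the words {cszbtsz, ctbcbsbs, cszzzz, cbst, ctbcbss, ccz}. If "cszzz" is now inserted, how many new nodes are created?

0

Every character of "cszzz" already lies on an existing path (it is a prefix of some stored word).
No new nodes are needed: 0.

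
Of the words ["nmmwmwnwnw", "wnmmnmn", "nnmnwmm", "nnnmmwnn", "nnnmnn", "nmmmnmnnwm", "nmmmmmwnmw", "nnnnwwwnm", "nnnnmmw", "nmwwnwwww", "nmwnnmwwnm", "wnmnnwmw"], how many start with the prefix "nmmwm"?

Traverse to the node for "nmmwm", then collect every word in that subtree.
Matches: "nmmwmwnwnw"
Count: 1

1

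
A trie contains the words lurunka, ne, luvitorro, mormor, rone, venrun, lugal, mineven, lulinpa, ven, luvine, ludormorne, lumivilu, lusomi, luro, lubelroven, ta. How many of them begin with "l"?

10

Walk to "l"; the words in its subtree are exactly those with that prefix.
Matches: "lubelroven", "ludormorne", "lugal", "lulinpa", "lumivilu", "luro", "lurunka", "lusomi", "luvine", "luvitorro"
Count: 10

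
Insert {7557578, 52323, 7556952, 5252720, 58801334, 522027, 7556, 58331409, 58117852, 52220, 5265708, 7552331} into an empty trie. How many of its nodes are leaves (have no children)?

Leaves are exactly the stored words that no other stored word extends.
Those words: "522027", "52220", "52323", "5252720", "5265708", "58117852", "58331409", "58801334", "7552331", "7556952", "7557578"
Leaf count: 11

11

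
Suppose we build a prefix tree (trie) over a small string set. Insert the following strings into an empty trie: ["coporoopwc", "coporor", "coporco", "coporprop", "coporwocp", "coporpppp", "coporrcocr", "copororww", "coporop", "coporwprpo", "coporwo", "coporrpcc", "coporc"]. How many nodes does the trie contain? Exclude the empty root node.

Trace insertions, counting only characters that open a new branch:
  "coporoopwc" → 10 new (c, o, p, o, r, o, o, p, w, c)
  "coporor" → prefix "coporo" already present; 1 new (r)
  "coporco" → prefix "copor" already present; 2 new (c, o)
  "coporprop" → prefix "copor" already present; 4 new (p, r, o, p)
  "coporwocp" → prefix "copor" already present; 4 new (w, o, c, p)
  "coporpppp" → prefix "coporp" already present; 3 new (p, p, p)
  "coporrcocr" → prefix "copor" already present; 5 new (r, c, o, c, r)
  "copororww" → prefix "coporor" already present; 2 new (w, w)
  "coporop" → prefix "coporo" already present; 1 new (p)
  "coporwprpo" → prefix "coporw" already present; 4 new (p, r, p, o)
  "coporwo" → prefix "coporwo" already present; 0 new (none)
  "coporrpcc" → prefix "coporr" already present; 3 new (p, c, c)
  "coporc" → prefix "coporc" already present; 0 new (none)
Total nodes = 10 + 1 + 2 + 4 + 4 + 3 + 5 + 2 + 1 + 4 + 0 + 3 + 0 = 39

39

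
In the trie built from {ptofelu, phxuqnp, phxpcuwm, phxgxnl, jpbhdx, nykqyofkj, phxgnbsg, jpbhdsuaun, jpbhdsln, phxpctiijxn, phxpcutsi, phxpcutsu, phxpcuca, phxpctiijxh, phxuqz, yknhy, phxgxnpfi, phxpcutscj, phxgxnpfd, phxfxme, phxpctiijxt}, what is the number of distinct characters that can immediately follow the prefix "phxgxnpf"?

The children of the "phxgxnpf" node are the distinct next characters among strings starting with "phxgxnpf".
Distinct next characters after "phxgxnpf": d, i.
That node has 2 child edges.

2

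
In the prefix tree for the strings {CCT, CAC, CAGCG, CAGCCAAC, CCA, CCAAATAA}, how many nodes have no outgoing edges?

Leaves are exactly the stored words that no other stored word extends.
Those words: "CAC", "CAGCCAAC", "CAGCG", "CCAAATAA", "CCT"
Leaf count: 5

5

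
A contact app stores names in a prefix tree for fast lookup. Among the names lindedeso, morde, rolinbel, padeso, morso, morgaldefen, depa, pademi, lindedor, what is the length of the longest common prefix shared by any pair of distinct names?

Look for the deepest trie node that still has at least two words in its subtree.
"lindedeso" and "lindedor" agree on "linded" (6 characters) before diverging; nothing deeper is shared.
Longest shared-prefix length: 6

6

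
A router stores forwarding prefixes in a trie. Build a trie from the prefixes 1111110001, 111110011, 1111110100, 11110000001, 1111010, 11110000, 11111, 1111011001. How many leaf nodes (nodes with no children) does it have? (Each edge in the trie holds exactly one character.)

6

A leaf is a node with no children — equivalently, the end of a word that is not a proper prefix of any other stored word.
Those words: "11110000001", "1111010", "1111011001", "111110011", "1111110001", "1111110100"
Leaf count: 6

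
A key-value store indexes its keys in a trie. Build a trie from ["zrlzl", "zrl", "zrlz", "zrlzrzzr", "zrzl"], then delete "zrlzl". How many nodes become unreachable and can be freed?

After clearing the end-marker at "zrlzl", prune upward until reaching a node still needed by another word.
The suffix "l" (1 node) is used only by "zrlzl"; the node for "zrlz" still has the child "r", so pruning stops there.
Nodes removed: 1

1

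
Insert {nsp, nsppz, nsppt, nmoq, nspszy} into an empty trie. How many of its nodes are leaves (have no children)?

4

A leaf is a node with no children — equivalently, the end of a word that is not a proper prefix of any other stored word.
Those words: "nmoq", "nsppt", "nsppz", "nspszy"
Leaf count: 4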